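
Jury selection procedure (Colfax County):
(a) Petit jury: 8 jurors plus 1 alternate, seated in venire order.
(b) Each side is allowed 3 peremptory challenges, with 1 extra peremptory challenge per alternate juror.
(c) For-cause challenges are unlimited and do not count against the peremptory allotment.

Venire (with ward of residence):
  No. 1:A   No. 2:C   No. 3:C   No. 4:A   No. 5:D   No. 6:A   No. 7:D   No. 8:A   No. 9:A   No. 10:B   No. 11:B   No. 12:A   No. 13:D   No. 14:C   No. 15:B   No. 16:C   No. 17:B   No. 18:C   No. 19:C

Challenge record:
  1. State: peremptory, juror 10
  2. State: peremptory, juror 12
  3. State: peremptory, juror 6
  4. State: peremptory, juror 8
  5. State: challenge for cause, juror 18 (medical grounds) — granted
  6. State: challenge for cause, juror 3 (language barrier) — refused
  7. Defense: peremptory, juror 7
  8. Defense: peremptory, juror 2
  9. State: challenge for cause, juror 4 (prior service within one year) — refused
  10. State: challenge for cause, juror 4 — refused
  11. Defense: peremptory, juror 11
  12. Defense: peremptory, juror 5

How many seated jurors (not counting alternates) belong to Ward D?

Removed: #2, #5, #6, #7, #8, #10, #11, #12, #18.
Seated jurors 1–8: #1, #3, #4, #9, #13, #14, #15, #16 (alternates #17 not counted).
Of those, in Ward D: #13 → 1.

1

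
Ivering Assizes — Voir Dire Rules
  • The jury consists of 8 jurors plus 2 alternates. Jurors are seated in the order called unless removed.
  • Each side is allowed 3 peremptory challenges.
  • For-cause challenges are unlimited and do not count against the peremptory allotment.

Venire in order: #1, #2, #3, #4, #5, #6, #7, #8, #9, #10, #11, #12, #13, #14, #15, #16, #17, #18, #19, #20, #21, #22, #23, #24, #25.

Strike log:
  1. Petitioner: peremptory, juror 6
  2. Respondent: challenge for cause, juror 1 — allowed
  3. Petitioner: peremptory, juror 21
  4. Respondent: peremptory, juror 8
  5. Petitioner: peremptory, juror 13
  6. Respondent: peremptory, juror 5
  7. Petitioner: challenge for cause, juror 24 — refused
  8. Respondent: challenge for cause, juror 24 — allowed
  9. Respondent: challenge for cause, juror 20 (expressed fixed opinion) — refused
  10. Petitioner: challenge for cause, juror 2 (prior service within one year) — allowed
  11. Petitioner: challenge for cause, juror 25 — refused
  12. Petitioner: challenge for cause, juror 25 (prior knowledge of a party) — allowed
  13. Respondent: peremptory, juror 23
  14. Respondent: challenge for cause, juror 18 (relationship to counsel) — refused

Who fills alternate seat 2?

Removed: #1, #2, #5, #6, #8, #13, #21, #23, #24, #25. (#18, #20 stay — for-cause denied.)
Filling seats in venire order through position 10: #3, #4, #7, #9, #10, #11, #12, #14, #15, #16.
So alternate 2 is #16.

16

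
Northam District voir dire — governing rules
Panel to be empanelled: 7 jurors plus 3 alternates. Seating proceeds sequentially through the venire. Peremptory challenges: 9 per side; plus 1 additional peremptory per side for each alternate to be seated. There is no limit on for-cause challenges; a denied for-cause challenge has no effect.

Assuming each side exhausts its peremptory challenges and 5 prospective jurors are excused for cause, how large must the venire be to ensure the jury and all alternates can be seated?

Seats to fill: 7 + 3 alternates = 10.
Peremptories: 9 + 1×3 = 12 per side × 2 sides = 24.
For-cause removals: 5.
Minimum venire: 10 + 24 + 5 = 39.

39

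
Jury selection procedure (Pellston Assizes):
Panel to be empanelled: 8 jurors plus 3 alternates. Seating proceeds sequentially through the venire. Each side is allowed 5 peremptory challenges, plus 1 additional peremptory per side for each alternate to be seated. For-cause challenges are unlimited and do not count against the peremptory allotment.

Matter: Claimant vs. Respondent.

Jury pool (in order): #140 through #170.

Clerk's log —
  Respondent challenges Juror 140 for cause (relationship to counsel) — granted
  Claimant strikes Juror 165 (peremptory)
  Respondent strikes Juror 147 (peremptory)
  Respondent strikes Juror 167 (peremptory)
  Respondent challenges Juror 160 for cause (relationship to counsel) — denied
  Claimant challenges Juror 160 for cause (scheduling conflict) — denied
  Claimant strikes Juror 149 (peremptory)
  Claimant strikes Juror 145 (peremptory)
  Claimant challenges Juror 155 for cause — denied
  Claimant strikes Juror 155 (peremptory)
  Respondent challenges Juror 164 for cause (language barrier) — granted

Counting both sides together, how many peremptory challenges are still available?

10

Claimant allotment: 5 base + 1 × 3 alternates = 8. Respondent allotment: 5 base + 1 × 3 alternates = 8.
Claimant peremptories used: #165, #149, #145, #155 — 4 (for-cause on #160, #155 don't count).
Respondent peremptories used: #147, #167 — 2 (for-cause on #140, #160, #164 don't count).
Remaining: (8 − 4) + (8 − 2) = 10.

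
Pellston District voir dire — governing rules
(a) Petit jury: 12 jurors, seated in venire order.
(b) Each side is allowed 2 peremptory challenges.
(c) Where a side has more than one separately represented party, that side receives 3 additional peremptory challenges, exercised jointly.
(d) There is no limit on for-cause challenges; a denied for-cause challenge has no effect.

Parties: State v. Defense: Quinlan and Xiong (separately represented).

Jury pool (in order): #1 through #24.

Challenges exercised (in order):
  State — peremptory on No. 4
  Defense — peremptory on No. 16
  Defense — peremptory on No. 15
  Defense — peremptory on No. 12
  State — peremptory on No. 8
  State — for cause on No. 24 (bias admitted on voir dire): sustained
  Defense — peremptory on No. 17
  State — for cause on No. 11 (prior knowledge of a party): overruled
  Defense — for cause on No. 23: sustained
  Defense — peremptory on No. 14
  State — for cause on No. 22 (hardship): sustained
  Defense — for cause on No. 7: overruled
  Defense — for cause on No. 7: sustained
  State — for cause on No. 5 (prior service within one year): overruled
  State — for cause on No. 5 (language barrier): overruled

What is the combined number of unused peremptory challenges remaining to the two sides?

0

State allotment: 2. Defense allotment: 2 base + 3 multi-party = 5.
State peremptories used: #4, #8 — 2 (for-cause on #24, #11, #22, #5, #5 don't count).
Defense peremptories used: #16, #15, #12, #17, #14 — 5 (for-cause on #23, #7, #7 don't count).
Remaining: (2 − 2) + (5 − 5) = 0.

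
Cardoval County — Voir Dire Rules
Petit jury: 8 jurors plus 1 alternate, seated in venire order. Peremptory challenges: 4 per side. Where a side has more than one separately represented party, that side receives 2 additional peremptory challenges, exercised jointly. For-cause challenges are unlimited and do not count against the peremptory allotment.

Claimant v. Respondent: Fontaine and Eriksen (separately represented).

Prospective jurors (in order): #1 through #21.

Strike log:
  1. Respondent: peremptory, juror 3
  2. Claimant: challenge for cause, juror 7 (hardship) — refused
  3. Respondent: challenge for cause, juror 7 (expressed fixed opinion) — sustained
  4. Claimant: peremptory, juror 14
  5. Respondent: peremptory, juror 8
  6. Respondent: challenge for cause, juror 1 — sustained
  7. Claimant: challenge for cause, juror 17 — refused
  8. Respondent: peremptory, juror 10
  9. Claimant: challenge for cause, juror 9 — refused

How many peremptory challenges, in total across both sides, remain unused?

Claimant allotment: 4. Respondent allotment: 4 base + 2 multi-party = 6.
Claimant peremptories used: #14 — 1 (for-cause on #7, #17, #9 don't count).
Respondent peremptories used: #3, #8, #10 — 3 (for-cause on #7, #1 don't count).
Remaining: (4 − 1) + (6 − 3) = 6.

6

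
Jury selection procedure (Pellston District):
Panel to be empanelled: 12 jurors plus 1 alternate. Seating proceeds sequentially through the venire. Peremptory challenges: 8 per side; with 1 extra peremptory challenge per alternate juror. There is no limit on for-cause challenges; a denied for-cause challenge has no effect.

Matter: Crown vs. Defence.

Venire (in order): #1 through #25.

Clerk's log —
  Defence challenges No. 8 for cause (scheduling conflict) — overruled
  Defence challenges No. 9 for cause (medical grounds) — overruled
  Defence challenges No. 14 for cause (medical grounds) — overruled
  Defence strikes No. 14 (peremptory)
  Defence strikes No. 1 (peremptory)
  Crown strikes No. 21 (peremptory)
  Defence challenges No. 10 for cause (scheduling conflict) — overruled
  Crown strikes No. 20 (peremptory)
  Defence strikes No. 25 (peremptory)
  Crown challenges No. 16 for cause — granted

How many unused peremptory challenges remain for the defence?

Defence allotment: 8 base + 1 × 1 alternate = 9.
Defence peremptories used: #14, #1, #25 — 3 (for-cause on #8, #9, #14, #10 don't count).
Remaining: 9 − 3 = 6.

6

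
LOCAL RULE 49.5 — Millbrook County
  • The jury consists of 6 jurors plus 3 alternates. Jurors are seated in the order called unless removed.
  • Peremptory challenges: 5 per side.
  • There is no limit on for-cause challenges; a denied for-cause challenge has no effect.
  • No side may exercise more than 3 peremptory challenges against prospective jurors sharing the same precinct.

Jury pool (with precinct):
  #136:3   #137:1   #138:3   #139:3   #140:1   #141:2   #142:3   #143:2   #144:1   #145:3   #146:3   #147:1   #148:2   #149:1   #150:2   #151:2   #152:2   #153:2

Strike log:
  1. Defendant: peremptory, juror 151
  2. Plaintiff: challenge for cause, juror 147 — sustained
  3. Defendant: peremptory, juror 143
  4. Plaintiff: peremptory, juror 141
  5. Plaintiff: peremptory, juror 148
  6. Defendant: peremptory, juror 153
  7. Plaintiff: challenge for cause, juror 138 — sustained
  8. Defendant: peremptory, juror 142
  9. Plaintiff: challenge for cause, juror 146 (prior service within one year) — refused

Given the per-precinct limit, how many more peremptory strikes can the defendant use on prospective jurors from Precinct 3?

1

Defendant peremptories so far: #151, #143, #153, #142 — 4 of 5 used, 1 left overall.
Against Precinct 3: #142 — 1 used; per-precinct cap 3 leaves 2.
Binding limit: min(1, 2) = 1.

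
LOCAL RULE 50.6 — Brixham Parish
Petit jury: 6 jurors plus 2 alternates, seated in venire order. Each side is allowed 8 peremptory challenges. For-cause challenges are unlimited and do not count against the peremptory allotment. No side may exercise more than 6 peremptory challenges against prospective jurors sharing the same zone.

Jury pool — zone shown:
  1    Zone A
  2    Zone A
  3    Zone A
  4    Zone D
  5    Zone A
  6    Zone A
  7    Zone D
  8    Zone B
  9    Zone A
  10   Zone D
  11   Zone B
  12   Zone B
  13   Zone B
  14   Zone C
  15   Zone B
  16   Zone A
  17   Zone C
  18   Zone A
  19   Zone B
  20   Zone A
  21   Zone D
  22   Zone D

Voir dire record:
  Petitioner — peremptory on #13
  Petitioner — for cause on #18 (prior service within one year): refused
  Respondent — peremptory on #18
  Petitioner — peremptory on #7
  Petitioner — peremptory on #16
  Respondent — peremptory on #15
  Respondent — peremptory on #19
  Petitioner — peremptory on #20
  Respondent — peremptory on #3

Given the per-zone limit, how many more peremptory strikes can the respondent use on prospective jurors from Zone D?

4

Respondent peremptories so far: #18, #15, #19, #3 — 4 of 8 used, 4 left overall.
Against Zone D: none yet — per-zone cap 6 leaves 6.
Binding limit: min(4, 6) = 4.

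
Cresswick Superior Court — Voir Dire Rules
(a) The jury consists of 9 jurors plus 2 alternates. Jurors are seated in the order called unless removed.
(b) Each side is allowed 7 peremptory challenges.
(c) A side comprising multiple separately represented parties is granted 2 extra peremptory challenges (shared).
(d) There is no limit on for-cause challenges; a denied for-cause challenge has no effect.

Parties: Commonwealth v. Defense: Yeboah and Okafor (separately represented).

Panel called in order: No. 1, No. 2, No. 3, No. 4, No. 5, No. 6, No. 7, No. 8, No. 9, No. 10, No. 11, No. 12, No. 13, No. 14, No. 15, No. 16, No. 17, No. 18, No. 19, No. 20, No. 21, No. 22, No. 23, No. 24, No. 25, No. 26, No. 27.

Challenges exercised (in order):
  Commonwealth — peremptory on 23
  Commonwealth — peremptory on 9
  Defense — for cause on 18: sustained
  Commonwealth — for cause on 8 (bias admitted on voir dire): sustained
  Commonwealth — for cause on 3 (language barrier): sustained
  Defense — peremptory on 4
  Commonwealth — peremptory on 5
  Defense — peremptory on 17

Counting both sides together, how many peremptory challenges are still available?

11

Commonwealth allotment: 7. Defense allotment: 7 base + 2 multi-party = 9.
Commonwealth peremptories used: #23, #9, #5 — 3 (for-cause on #8, #3 don't count).
Defense peremptories used: #4, #17 — 2 (the for-cause on #18 doesn't count).
Remaining: (7 − 3) + (9 − 2) = 11.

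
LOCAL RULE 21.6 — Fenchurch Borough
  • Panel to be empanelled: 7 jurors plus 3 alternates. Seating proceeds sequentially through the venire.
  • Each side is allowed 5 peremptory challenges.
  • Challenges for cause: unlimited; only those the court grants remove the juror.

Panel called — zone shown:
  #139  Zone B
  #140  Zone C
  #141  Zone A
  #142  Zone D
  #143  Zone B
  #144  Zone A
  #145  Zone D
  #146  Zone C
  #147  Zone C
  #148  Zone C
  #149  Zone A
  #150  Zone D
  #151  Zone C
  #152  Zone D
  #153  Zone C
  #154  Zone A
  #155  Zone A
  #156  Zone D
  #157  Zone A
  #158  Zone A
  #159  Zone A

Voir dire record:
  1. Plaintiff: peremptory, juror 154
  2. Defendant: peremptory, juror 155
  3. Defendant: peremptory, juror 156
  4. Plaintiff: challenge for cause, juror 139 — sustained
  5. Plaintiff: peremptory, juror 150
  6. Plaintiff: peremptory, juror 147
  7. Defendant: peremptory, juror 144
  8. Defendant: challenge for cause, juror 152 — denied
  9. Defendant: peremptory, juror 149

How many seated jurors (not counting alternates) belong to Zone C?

3

Removed: #139, #144, #147, #149, #150, #154, #155, #156.
Seated jurors 1–7: #140, #141, #142, #143, #145, #146, #148 (alternates #151, #152, #153 not counted).
Of those, in Zone C: #140, #146, #148 → 3.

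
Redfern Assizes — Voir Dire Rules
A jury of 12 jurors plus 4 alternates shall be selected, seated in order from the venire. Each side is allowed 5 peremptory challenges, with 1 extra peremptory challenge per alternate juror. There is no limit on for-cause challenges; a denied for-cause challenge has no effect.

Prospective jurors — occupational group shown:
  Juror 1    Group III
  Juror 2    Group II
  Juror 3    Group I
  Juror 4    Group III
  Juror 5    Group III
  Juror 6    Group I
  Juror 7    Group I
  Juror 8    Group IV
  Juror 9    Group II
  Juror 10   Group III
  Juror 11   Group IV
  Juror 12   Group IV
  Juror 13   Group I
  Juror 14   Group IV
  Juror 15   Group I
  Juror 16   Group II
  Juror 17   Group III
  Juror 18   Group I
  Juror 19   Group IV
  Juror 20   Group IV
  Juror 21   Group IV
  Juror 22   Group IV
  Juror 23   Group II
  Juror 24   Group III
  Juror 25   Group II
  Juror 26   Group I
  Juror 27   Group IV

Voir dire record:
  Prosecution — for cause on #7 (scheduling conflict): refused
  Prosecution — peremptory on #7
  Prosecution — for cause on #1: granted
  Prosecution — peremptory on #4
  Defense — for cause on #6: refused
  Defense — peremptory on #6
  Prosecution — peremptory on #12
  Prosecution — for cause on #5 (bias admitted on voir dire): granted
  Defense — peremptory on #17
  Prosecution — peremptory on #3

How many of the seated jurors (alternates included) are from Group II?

4

Removed: #1, #3, #4, #5, #6, #7, #12, #17.
Seated (16 incl. alternates): #2, #8, #9, #10, #11, #13, #14, #15, #16, #18, #19, #20, #21, #22, #23, #24.
Of those, in Group II: #2, #9, #16, #23 → 4.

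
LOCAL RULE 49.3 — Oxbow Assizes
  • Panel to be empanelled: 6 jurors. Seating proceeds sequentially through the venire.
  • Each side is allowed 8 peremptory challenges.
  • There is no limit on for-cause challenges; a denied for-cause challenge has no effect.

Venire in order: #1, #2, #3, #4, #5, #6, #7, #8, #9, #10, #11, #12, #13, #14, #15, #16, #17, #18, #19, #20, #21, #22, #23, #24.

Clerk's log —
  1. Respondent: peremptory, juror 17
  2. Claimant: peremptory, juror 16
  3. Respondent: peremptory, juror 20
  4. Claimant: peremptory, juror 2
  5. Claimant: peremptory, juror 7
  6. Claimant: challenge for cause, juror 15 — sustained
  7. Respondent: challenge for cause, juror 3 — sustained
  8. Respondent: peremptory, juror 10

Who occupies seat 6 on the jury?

Removed: #2, #3, #7, #10, #15, #16, #17, #20.
Seating in order: seats 1–6 → #1, #4, #5, #6, #8, #9.
So seat 6 is #9.

9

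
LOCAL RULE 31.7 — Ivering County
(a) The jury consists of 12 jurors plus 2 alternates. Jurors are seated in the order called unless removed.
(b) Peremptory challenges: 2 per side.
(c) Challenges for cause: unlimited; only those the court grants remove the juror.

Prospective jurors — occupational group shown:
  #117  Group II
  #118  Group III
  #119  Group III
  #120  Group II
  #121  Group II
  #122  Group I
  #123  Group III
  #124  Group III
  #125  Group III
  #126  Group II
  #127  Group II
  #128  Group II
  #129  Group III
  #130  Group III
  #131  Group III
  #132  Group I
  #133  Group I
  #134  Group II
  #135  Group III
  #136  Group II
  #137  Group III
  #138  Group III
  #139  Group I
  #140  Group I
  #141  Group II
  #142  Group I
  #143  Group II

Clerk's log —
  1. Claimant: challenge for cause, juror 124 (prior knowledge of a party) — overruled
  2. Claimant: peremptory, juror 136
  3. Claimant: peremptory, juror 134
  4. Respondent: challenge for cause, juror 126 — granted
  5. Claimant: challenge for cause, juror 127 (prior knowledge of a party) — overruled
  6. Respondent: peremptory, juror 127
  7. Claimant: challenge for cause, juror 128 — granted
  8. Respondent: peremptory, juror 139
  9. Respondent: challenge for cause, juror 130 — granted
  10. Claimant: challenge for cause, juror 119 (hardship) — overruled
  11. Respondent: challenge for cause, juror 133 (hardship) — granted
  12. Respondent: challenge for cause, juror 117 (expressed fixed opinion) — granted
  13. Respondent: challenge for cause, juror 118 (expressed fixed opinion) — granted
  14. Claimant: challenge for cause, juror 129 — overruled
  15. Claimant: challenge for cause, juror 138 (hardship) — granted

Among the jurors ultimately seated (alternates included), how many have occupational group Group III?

Removed: #117, #118, #126, #127, #128, #130, #133, #134, #136, #138, #139.
Seated (14 incl. alternates): #119, #120, #121, #122, #123, #124, #125, #129, #131, #132, #135, #137, #140, #141.
Of those, in Group III: #119, #123, #124, #125, #129, #131, #135, #137 → 8.

8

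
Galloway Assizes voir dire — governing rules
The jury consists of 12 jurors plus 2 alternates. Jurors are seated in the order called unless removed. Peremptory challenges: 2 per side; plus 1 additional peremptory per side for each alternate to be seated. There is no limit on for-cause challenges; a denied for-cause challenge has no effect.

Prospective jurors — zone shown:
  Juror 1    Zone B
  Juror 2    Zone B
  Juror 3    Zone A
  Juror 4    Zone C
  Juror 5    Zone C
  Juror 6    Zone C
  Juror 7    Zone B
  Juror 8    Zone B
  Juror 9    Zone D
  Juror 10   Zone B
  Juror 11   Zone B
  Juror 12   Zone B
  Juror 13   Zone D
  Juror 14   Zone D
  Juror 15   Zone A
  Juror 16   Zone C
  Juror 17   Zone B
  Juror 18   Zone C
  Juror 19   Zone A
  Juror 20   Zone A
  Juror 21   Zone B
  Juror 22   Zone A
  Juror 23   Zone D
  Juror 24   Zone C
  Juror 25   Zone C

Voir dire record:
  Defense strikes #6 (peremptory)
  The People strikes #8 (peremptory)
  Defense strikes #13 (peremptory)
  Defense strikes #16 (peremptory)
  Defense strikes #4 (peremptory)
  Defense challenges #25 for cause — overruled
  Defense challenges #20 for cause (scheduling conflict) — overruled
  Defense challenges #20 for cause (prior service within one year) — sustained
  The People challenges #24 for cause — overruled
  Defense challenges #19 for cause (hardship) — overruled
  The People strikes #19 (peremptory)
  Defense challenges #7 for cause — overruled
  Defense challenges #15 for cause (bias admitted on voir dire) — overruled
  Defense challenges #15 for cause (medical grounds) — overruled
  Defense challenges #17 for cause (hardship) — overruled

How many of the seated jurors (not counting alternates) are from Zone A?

Removed: #4, #6, #8, #13, #16, #19, #20.
Seated jurors 1–12: #1, #2, #3, #5, #7, #9, #10, #11, #12, #14, #15, #17 (alternates #18, #21 not counted).
Of those, in Zone A: #3, #15 → 2.

2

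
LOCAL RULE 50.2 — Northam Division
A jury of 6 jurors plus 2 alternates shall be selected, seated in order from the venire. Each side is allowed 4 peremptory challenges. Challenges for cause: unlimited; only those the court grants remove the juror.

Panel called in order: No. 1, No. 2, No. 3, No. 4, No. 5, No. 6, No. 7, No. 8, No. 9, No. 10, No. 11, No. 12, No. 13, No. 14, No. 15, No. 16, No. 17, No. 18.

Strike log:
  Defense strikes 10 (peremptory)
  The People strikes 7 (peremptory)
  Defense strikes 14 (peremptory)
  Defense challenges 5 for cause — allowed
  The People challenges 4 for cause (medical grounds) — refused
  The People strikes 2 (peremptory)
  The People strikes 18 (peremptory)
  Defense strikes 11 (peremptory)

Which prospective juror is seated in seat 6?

9

Removed: #2, #5, #7, #10, #11, #14, #18. (#4 stays — for-cause denied.)
Seating in order: seats 1–6 → #1, #3, #4, #6, #8, #9; alternates → #12, #13.
So seat 6 is #9.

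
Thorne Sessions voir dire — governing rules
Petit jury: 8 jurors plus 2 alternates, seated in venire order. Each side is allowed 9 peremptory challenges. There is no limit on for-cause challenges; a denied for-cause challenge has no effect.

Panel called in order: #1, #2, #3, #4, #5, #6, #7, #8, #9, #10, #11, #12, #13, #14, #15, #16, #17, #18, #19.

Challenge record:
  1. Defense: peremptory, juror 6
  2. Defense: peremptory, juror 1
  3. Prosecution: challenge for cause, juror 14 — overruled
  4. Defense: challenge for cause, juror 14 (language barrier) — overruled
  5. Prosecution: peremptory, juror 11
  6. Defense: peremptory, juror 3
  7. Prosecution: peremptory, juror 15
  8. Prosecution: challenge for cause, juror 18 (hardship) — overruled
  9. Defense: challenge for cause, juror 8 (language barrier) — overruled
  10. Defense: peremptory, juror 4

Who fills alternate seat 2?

Removed: #1, #3, #4, #6, #11, #15. (#8, #14, #18 stay — for-cause denied.)
Seating in order: seats 1–8 → #2, #5, #7, #8, #9, #10, #12, #13; alternates → #14, #16.
So alternate 2 is #16.

16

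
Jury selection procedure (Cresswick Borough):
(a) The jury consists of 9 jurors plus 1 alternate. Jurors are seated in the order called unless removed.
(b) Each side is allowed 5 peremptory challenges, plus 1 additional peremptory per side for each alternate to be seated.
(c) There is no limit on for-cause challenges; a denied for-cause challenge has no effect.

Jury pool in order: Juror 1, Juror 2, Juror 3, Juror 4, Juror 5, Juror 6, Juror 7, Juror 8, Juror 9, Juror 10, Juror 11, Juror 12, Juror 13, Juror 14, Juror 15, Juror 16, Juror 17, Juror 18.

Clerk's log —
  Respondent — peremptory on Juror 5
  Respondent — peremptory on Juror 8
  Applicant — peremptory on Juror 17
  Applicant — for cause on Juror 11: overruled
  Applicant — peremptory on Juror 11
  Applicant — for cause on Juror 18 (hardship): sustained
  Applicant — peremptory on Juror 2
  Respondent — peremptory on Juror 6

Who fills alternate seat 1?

15

Removed: #2, #5, #6, #8, #11, #17, #18.
Seating in order: seats 1–9 → #1, #3, #4, #7, #9, #10, #12, #13, #14; alternates → #15.
So alternate 1 is #15.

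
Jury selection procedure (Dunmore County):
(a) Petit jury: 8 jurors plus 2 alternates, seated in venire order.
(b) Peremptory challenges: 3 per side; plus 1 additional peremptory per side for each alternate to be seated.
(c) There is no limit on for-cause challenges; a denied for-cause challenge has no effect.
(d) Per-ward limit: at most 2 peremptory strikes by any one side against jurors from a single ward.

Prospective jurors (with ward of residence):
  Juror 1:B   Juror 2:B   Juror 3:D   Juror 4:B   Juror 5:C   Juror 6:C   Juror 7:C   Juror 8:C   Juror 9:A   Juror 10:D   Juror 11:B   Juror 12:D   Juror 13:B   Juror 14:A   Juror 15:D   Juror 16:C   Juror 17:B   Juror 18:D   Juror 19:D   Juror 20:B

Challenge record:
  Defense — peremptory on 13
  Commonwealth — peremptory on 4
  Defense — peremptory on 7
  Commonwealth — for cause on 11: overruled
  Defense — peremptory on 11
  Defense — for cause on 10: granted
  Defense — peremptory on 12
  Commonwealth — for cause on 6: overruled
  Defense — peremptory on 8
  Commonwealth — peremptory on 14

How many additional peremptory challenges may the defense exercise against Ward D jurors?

0

Defense peremptories so far: #13, #7, #11, #12, #8 — 5 of 5 used, 0 left overall.
Against Ward D: #12 — 1 used; per-ward cap 2 leaves 1.
Binding limit: min(0, 1) = 0.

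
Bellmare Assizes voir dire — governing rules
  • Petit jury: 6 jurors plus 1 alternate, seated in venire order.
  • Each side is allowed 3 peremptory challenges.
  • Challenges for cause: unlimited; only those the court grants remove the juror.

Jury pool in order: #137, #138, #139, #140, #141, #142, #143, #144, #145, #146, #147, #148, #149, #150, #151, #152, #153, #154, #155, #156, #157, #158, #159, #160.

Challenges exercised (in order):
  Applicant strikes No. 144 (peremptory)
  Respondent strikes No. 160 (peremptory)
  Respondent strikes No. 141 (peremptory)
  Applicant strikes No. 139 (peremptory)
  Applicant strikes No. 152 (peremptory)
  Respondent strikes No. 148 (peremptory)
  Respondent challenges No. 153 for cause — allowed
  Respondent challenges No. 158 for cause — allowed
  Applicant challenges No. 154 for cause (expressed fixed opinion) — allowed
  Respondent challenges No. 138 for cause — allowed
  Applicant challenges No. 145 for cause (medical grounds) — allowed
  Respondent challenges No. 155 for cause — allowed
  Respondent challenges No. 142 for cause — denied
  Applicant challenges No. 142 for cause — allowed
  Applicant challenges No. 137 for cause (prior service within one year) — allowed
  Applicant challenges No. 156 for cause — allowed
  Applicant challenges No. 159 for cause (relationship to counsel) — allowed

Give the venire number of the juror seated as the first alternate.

151

Removed: #137, #138, #139, #141, #142, #144, #145, #148, #152, #153, #154, #155, #156, #158, #159, #160.
Filling seats in venire order through position 7: #140, #143, #146, #147, #149, #150, #151.
So alternate 1 is #151.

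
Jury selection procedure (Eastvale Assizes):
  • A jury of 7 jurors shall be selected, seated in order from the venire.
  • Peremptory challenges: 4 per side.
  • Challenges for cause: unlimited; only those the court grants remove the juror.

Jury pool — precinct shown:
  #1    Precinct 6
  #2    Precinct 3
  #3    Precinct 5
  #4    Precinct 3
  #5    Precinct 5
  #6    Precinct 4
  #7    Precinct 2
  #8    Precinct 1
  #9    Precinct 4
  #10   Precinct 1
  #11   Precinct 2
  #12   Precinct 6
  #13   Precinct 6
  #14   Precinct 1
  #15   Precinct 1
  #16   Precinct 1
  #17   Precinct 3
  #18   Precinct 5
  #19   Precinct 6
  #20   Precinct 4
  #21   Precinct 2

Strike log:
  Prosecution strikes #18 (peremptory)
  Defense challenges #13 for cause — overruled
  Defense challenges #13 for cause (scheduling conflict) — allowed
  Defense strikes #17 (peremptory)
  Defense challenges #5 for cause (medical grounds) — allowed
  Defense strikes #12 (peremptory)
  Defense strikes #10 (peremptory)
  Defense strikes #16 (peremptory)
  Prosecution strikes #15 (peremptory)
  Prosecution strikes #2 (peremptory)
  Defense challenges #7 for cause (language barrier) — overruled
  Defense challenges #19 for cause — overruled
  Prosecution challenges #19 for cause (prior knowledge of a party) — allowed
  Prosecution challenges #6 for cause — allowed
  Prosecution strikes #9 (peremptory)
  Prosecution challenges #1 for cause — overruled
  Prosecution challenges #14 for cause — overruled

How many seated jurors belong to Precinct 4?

Removed: #2, #5, #6, #9, #10, #12, #13, #15, #16, #17, #18, #19.
Seated jurors 1–7: #1, #3, #4, #7, #8, #11, #14.
None of those are in Precinct 4 → 0.

0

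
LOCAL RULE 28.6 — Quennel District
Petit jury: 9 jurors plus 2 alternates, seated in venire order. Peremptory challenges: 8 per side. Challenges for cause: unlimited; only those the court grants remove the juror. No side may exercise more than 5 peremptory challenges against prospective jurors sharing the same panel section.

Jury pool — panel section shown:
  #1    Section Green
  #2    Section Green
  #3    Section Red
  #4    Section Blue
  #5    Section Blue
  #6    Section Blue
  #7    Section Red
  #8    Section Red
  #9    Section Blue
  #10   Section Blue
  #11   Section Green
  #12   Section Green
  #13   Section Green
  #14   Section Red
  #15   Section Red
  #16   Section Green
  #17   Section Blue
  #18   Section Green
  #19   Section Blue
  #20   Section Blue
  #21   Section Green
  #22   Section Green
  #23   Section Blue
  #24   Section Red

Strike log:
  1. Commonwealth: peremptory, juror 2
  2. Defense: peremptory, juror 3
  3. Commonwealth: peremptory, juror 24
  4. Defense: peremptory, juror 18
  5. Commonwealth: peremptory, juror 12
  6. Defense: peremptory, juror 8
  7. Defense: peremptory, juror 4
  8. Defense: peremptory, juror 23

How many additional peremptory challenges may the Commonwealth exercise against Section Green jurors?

3

Commonwealth peremptories so far: #2, #24, #12 — 3 of 8 used, 5 left overall.
Against Section Green: #2, #12 — 2 used; per-section cap 5 leaves 3.
Binding limit: min(5, 3) = 3.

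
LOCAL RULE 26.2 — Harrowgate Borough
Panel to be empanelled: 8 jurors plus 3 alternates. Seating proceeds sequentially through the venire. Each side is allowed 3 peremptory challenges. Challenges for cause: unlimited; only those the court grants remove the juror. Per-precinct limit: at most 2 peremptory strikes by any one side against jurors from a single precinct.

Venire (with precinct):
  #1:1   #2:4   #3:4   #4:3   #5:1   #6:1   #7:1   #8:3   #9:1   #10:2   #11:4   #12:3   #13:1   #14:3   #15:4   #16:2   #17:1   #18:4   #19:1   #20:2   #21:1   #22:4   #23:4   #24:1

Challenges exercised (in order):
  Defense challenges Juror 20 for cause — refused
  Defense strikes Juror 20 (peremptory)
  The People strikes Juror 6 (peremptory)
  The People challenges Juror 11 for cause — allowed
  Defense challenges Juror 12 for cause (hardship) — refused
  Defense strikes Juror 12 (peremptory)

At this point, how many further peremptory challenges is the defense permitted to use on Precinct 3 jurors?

1

Defense peremptories so far: #20, #12 — 2 of 3 used, 1 left overall.
Against Precinct 3: #12 — 1 used; per-precinct cap 2 leaves 1.
Binding limit: min(1, 1) = 1.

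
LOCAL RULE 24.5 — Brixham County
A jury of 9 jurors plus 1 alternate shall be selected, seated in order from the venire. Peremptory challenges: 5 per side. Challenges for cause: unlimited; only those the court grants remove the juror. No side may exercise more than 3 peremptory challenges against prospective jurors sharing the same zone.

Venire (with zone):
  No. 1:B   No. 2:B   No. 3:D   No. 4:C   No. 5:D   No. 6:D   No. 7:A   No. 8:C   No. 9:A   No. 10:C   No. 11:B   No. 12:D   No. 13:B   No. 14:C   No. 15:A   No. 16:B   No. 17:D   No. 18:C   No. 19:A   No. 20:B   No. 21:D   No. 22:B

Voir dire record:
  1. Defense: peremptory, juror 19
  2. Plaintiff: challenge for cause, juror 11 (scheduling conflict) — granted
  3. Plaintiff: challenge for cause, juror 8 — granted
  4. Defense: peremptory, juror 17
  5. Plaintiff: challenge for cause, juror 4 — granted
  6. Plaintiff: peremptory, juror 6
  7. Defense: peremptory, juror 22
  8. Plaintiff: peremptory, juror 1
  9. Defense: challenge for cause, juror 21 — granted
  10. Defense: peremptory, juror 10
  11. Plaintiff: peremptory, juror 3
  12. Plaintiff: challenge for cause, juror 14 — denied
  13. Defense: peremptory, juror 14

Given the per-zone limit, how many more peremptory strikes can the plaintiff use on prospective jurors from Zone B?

Plaintiff peremptories so far: #6, #1, #3 — 3 of 5 used, 2 left overall.
Against Zone B: #1 — 1 used; per-zone cap 3 leaves 2.
Binding limit: min(2, 2) = 2.

2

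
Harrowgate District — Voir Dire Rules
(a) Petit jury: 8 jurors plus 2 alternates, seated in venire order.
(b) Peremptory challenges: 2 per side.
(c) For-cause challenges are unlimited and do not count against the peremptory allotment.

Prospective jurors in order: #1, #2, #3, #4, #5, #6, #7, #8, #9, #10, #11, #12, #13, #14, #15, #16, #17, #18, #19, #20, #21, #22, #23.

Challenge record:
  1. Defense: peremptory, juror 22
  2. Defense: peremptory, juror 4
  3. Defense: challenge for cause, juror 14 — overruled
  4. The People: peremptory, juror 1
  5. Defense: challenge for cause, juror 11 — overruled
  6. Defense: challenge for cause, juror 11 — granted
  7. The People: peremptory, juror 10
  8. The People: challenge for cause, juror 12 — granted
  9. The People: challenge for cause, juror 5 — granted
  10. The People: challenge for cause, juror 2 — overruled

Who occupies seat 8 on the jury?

Removed: #1, #4, #5, #10, #11, #12, #22. (#2, #14 stay — for-cause denied.)
Seating in order: seats 1–8 → #2, #3, #6, #7, #8, #9, #13, #14; alternates → #15, #16.
So seat 8 is #14.

14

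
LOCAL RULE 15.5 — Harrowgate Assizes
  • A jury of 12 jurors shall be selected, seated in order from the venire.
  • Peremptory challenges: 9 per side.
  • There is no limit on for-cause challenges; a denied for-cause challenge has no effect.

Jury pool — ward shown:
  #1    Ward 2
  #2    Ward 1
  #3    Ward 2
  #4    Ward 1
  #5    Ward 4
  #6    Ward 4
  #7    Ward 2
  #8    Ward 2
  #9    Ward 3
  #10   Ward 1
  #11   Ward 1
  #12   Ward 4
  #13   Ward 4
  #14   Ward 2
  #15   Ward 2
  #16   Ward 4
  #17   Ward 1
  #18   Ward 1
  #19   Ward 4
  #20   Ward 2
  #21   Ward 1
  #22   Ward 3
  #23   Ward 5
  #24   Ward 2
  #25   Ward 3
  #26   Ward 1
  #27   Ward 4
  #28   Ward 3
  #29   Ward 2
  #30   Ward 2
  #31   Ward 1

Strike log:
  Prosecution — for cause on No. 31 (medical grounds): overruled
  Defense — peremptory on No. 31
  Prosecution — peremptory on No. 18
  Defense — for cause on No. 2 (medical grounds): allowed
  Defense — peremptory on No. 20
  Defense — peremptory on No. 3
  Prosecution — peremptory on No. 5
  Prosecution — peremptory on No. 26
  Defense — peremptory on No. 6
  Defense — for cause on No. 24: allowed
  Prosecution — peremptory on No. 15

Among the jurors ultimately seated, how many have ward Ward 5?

0

Removed: #2, #3, #5, #6, #15, #18, #20, #24, #26, #31.
Seated jurors 1–12: #1, #4, #7, #8, #9, #10, #11, #12, #13, #14, #16, #17.
None of those are in Ward 5 → 0.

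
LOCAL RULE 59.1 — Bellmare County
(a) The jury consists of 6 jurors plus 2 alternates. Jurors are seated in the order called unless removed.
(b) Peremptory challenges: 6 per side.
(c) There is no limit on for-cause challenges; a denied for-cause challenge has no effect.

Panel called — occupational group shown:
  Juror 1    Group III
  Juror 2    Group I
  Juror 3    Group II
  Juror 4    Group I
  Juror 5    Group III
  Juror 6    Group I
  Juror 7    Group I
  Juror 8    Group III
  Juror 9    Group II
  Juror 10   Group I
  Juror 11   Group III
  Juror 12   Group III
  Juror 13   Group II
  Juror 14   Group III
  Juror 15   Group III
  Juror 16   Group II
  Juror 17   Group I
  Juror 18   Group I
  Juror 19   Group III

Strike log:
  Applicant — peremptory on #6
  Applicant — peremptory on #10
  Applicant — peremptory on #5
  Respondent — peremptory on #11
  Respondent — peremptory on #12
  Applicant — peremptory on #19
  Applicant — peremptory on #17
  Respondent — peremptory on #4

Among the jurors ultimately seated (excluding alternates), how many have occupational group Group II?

2

Removed: #4, #5, #6, #10, #11, #12, #17, #19.
Seated jurors 1–6: #1, #2, #3, #7, #8, #9 (alternates #13, #14 not counted).
Of those, in Group II: #3, #9 → 2.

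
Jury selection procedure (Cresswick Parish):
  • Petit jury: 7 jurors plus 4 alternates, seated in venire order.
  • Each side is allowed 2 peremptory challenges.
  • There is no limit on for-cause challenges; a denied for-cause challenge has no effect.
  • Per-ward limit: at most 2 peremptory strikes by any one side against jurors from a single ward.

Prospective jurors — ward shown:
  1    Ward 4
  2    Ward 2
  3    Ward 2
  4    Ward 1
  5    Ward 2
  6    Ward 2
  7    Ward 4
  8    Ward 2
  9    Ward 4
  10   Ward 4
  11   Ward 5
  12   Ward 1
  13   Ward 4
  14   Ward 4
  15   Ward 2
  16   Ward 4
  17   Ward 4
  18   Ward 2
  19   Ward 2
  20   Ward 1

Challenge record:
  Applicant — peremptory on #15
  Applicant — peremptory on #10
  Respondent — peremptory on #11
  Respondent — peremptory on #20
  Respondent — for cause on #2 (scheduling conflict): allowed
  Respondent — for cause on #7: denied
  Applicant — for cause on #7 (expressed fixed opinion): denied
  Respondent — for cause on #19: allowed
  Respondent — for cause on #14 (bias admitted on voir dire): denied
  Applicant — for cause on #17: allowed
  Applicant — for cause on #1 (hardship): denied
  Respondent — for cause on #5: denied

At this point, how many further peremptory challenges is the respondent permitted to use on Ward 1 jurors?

Respondent peremptories so far: #11, #20 — 2 of 2 used, 0 left overall.
Against Ward 1: #20 — 1 used; per-ward cap 2 leaves 1.
Binding limit: min(0, 1) = 0.

0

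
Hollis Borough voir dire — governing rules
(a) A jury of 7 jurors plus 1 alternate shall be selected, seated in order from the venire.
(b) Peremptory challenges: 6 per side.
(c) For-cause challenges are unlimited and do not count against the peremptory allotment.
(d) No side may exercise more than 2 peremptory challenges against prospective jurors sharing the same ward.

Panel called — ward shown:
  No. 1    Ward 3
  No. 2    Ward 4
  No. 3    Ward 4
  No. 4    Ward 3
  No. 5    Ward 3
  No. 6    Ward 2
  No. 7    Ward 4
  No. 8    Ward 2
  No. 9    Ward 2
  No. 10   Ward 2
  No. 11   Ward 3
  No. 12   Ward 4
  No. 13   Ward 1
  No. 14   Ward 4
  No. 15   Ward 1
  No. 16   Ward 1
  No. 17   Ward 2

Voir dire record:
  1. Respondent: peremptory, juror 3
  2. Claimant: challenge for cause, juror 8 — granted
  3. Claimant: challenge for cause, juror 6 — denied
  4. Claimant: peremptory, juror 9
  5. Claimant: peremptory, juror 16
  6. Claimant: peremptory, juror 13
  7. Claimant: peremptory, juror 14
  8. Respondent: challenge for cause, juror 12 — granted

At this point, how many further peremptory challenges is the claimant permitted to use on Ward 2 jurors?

1

Claimant peremptories so far: #9, #16, #13, #14 — 4 of 6 used, 2 left overall.
Against Ward 2: #9 — 1 used; per-ward cap 2 leaves 1.
Binding limit: min(2, 1) = 1.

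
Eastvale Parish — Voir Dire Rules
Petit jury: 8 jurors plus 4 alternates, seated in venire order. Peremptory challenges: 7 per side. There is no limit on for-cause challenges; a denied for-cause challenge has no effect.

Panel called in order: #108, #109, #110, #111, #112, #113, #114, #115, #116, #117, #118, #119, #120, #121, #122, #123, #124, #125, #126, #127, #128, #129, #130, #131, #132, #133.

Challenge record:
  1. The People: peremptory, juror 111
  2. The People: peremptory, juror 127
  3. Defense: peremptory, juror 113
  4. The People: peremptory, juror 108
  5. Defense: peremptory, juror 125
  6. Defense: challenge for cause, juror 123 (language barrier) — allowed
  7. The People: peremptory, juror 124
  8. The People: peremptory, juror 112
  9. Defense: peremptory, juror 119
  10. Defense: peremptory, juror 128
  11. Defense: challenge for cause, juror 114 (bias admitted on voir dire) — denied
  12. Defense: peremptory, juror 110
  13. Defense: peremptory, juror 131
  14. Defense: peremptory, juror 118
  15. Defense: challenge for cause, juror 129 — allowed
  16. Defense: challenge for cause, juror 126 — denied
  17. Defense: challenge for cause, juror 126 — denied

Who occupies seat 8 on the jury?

122

Removed: #108, #110, #111, #112, #113, #118, #119, #123, #124, #125, #127, #128, #129, #131. (#114, #126 stay — for-cause denied.)
Seating in order: seats 1–8 → #109, #114, #115, #116, #117, #120, #121, #122; alternates → #126, #130, #132, #133.
So seat 8 is #122.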